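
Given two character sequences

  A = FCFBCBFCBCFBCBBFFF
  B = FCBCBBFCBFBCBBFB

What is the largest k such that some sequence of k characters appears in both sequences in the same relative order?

Match F [1,1], C [2,2], B [4,3], C [5,4], B [6,6], F [7,7], C [8,8], B [9,9], F [11,10], B [12,11], C [13,12], B [14,13], B [15,14], F [16,15] — 14 characters in the same relative order in both, and the DP table's final entry dp[18][16] is also 14, so no common subsequence is longer.

14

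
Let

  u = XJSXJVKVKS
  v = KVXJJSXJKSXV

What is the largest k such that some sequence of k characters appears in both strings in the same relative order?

One common subsequence of length 7: X (u #1, v #3), then J (u #2, v #5), then S (u #3, v #6), then X (u #4, v #7), then J (u #5, v #8), then K (u #7, v #9), then V (u #8, v #12). Since dp[10][12] = 7, nothing longer is possible.

7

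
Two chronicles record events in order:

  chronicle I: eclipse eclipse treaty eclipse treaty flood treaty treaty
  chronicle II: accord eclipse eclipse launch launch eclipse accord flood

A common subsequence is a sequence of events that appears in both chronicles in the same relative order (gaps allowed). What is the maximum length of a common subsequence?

4

Taking eclipse [1,2], then eclipse [2,3], then eclipse [4,6], then flood [6,8] gives a common subsequence of length 4. dp[8][8] = 4 confirms this is the maximum.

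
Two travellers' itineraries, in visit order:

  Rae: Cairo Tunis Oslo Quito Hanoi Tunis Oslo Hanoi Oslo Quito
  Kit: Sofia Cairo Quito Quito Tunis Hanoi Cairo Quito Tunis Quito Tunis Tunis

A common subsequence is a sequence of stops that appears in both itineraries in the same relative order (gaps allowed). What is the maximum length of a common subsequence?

5

Taking Cairo (Rae #1, Kit #2), then Tunis (Rae #2, Kit #5), then Quito (Rae #4, Kit #8), then Tunis (Rae #6, Kit #9), then Quito (Rae #10, Kit #10) gives a common subsequence of length 5. The LCS DP gives dp[10][12] = 5, so this is optimal.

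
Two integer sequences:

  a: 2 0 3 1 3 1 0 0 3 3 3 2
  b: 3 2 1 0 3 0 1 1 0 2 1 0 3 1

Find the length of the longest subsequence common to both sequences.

Pick 2 (a #1, b #2), then 0 (a #2, b #4), then 3 (a #3, b #5), then 1 (a #4, b #7), then 1 (a #6, b #8), then 0 (a #7, b #9), then 0 (a #8, b #12), then 3 (a #9, b #13); all 8 values appear in both, in order. The LCS DP gives dp[12][14] = 8, so this is optimal.

8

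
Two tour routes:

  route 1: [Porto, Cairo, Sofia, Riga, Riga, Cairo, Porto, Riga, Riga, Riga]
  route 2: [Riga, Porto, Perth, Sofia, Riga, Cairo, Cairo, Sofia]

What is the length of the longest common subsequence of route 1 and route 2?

One common subsequence of length 4: Porto at route 1[1]=route 2[2]; then Sofia at route 1[3]=route 2[4]; then Riga at route 1[4]=route 2[5]; then Cairo at route 1[6]=route 2[7], and the DP table's final entry dp[10][8] is also 4, so no common subsequence is longer.

4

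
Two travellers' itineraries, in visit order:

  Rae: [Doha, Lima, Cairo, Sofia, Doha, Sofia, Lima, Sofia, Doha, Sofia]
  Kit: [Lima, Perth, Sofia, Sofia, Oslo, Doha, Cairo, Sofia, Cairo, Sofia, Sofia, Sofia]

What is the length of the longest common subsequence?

6

Match Doha at Rae[1]=Kit[6], then Cairo at Rae[3]=Kit[7], then Sofia at Rae[4]=Kit[8], then Sofia at Rae[6]=Kit[10], then Sofia at Rae[8]=Kit[11], then Sofia at Rae[10]=Kit[12] — 6 stops in the same relative order in both. dp[10][12] = 6 confirms this is the maximum.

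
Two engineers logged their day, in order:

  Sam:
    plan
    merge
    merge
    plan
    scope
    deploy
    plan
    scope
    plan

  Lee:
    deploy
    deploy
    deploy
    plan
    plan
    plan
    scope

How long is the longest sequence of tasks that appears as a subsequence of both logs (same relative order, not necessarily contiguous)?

Taking plan (Sam #1, Lee #4), plan (Sam #4, Lee #5), plan (Sam #7, Lee #6), scope (Sam #8, Lee #7) gives a common subsequence of length 4, and the DP table's final entry dp[9][7] is also 4, so no common subsequence is longer.

4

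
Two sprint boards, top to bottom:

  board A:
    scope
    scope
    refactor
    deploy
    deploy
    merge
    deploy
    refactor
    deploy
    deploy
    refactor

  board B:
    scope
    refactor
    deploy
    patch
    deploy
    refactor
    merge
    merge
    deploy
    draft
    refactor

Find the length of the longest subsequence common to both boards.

7

Pick scope (board A #2, board B #1) → refactor (board A #3, board B #2) → deploy (board A #4, board B #3) → deploy (board A #5, board B #5) → merge (board A #6, board B #8) → deploy (board A #7, board B #9) → refactor (board A #11, board B #11); all 7 tasks appear in both, in order, and the DP table's final entry dp[11][11] is also 7, so no common subsequence is longer.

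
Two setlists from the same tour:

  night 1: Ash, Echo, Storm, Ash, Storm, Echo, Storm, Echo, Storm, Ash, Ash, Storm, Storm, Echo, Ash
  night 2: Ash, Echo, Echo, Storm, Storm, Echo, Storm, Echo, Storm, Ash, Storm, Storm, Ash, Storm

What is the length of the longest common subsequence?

Taking Ash (night 1 #1, night 2 #1) → Echo (night 1 #2, night 2 #3) → Storm (night 1 #3, night 2 #4) → Storm (night 1 #5, night 2 #5) → Echo (night 1 #6, night 2 #6) → Storm (night 1 #7, night 2 #7) → Echo (night 1 #8, night 2 #8) → Storm (night 1 #9, night 2 #9) → Ash (night 1 #11, night 2 #10) → Storm (night 1 #12, night 2 #11) → Storm (night 1 #13, night 2 #12) → Ash (night 1 #15, night 2 #13) gives a common subsequence of length 12. The LCS DP gives dp[15][14] = 12, so this is optimal.

12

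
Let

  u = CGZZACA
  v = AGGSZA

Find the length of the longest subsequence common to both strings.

Match G [2,3] → Z [4,5] → A [7,6] — 3 characters in the same relative order in both. The LCS DP gives dp[7][6] = 3, so this is optimal.

3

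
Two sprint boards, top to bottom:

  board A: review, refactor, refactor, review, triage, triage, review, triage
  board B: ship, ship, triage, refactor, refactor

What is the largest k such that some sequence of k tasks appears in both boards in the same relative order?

Pick refactor (board A #2, board B #4) → refactor (board A #3, board B #5); all 2 tasks appear in both, in order. dp[8][5] = 2 confirms this is the maximum.

2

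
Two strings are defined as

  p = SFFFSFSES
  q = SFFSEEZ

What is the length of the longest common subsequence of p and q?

Let dp[i][j] be the LCS length of the first i characters of p and the first j characters of q. dp[i][j] = dp[i-1][j-1]+1 when the i-th and j-th characters match, else max(dp[i-1][j], dp[i][j-1]).
    ·  S  F  F  S  E  E  Z
 ·  0  0  0  0  0  0  0  0
 S  0  1  1  1  1  1  1  1
 F  0  1  2  2  2  2  2  2
 F  0  1  2  3  3  3  3  3
 F  0  1  2  3  3  3  3  3
 S  0  1  2  3  4  4  4  4
 F  0  1  2  3  4  4  4  4
 S  0  1  2  3  4  4  4  4
 E  0  1  2  3  4  5  5  5
 S  0  1  2  3  4  5  5  5
dp[9][7] = 5. One LCS (by backtracking along matches): SFFSE.

5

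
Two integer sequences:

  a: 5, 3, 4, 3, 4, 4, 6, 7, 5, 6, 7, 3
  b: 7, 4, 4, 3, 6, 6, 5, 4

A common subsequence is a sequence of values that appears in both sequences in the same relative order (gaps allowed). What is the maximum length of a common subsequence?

One common subsequence of length 4: 4 [3,3], 3 [4,4], 6 [7,6], 5 [9,7]. Since dp[12][8] = 4, nothing longer is possible.

4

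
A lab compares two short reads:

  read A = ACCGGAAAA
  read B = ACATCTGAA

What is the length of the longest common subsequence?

6

Let dp[i][j] be the LCS length of the first i bases of read A and the first j bases of read B. dp[i][j] = dp[i-1][j-1]+1 when the i-th and j-th bases match, else max(dp[i-1][j], dp[i][j-1]).
    ·  A  C  A  T  C  T  G  A  A
 ·  0  0  0  0  0  0  0  0  0  0
 A  0  1  1  1  1  1  1  1  1  1
 C  0  1  2  2  2  2  2  2  2  2
 C  0  1  2  2  2  3  3  3  3  3
 G  0  1  2  2  2  3  3  4  4  4
 G  0  1  2  2  2  3  3  4  4  4
 A  0  1  2  3  3  3  3  4  5  5
 A  0  1  2  3  3  3  3  4  5  6
 A  0  1  2  3  3  3  3  4  5  6
 A  0  1  2  3  3  3  3  4  5  6
dp[9][9] = 6. One LCS (by backtracking along matches): ACCGAA.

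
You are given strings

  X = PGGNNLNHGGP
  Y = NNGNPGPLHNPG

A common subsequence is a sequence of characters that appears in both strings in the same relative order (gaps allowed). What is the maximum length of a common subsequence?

Taking P [1,5], then G [2,6], then L [6,8], then N [7,10], then G [10,12] gives a common subsequence of length 5, and the DP table's final entry dp[11][12] is also 5, so no common subsequence is longer.

5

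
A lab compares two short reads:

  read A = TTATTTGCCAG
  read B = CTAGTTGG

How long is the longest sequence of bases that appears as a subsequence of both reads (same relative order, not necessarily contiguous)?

6

Let dp[i][j] be the LCS length of the first i bases of read A and the first j bases of read B. dp[i][j] = dp[i-1][j-1]+1 when the i-th and j-th bases match, else max(dp[i-1][j], dp[i][j-1]).
    ·  C  T  A  G  T  T  G  G
 ·  0  0  0  0  0  0  0  0  0
 T  0  0  1  1  1  1  1  1  1
 T  0  0  1  1  1  2  2  2  2
 A  0  0  1  2  2  2  2  2  2
 T  0  0  1  2  2  3  3  3  3
 T  0  0  1  2  2  3  4  4  4
 T  0  0  1  2  2  3  4  4  4
 G  0  0  1  2  3  3  4  5  5
 C  0  1  1  2  3  3  4  5  5
 C  0  1  1  2  3  3  4  5  5
 A  0  1  1  2  3  3  4  5  5
 G  0  1  1  2  3  3  4  5  6
dp[11][8] = 6. One LCS (by backtracking along matches): TATTGG.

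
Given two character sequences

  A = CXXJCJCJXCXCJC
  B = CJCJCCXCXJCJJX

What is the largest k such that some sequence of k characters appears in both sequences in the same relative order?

10

One common subsequence of length 10: C [1,1], J [4,2], C [5,3], J [6,4], C [7,6], X [9,7], C [10,8], X [11,9], C [12,11], J [13,13]. dp[14][14] = 10 confirms this is the maximum.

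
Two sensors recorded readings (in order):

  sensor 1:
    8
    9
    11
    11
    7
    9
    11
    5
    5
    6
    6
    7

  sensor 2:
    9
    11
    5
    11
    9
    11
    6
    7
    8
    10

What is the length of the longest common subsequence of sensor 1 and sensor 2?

7

Taking 9 (sensor 1 #2, sensor 2 #1); then 11 (sensor 1 #3, sensor 2 #2); then 11 (sensor 1 #4, sensor 2 #4); then 9 (sensor 1 #6, sensor 2 #5); then 11 (sensor 1 #7, sensor 2 #6); then 6 (sensor 1 #11, sensor 2 #7); then 7 (sensor 1 #12, sensor 2 #8) gives a common subsequence of length 7. Since dp[12][10] = 7, nothing longer is possible.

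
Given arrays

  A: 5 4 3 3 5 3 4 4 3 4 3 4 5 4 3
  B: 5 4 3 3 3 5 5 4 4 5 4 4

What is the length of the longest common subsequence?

One common subsequence of length 9: 5 (A #1, B #1); then 4 (A #2, B #2); then 3 (A #3, B #4); then 3 (A #4, B #5); then 5 (A #5, B #7); then 4 (A #7, B #8); then 4 (A #8, B #9); then 4 (A #12, B #11); then 4 (A #14, B #12). Since dp[15][12] = 9, nothing longer is possible.

9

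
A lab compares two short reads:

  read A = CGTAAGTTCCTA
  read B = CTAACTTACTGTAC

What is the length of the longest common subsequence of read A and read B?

9

One common subsequence of length 9: C (read A #1, read B #1), T (read A #3, read B #2), A (read A #4, read B #3), A (read A #5, read B #4), T (read A #7, read B #6), T (read A #8, read B #7), C (read A #9, read B #9), T (read A #11, read B #12), A (read A #12, read B #13). Since dp[12][14] = 9, nothing longer is possible.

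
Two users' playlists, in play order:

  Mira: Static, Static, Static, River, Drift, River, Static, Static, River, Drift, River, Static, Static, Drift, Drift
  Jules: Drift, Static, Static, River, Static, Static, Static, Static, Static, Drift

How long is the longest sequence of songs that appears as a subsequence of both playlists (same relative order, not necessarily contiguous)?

Pick Static (Mira #1, Jules #2), Static (Mira #2, Jules #3), Static (Mira #3, Jules #5), Static (Mira #7, Jules #6), Static (Mira #8, Jules #7), Static (Mira #12, Jules #8), Static (Mira #13, Jules #9), Drift (Mira #15, Jules #10); all 8 songs appear in both, in order. The LCS DP gives dp[15][10] = 8, so this is optimal.

8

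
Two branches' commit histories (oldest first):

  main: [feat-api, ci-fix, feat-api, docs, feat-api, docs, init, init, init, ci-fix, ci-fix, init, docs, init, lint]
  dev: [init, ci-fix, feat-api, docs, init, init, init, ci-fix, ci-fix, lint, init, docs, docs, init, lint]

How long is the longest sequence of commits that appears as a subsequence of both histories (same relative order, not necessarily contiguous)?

12

One common subsequence of length 12: ci-fix (main #2, dev #2); then feat-api (main #5, dev #3); then docs (main #6, dev #4); then init (main #7, dev #5); then init (main #8, dev #6); then init (main #9, dev #7); then ci-fix (main #10, dev #8); then ci-fix (main #11, dev #9); then init (main #12, dev #11); then docs (main #13, dev #13); then init (main #14, dev #14); then lint (main #15, dev #15), and the DP table's final entry dp[15][15] is also 12, so no common subsequence is longer.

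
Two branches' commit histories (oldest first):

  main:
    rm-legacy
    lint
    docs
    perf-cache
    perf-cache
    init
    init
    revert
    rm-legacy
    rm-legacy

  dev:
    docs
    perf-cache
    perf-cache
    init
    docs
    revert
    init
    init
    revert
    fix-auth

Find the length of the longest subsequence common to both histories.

Taking docs [3,1], perf-cache [4,2], perf-cache [5,3], init [6,7], init [7,8], revert [8,9] gives a common subsequence of length 6, and the DP table's final entry dp[10][10] is also 6, so no common subsequence is longer.

6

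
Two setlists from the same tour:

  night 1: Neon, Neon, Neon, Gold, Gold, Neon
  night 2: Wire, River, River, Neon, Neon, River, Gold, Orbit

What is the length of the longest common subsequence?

Match Neon (night 1 #1, night 2 #4), Neon (night 1 #2, night 2 #5), Gold (night 1 #4, night 2 #7) — 3 songs in the same relative order in both. The LCS DP gives dp[6][8] = 3, so this is optimal.

3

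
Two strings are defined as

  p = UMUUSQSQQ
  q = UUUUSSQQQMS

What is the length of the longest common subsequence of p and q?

7

One common subsequence of length 7: U [1,2] → U [3,3] → U [4,4] → S [5,6] → Q [6,7] → Q [8,8] → Q [9,9]. Since dp[9][11] = 7, nothing longer is possible.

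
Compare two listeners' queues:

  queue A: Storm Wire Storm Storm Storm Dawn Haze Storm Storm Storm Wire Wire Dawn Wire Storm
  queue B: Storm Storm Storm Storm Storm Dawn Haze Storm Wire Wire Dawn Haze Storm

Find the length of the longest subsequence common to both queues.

Pick Storm [1,2]; then Storm [3,3]; then Storm [4,4]; then Storm [5,5]; then Dawn [6,6]; then Haze [7,7]; then Storm [10,8]; then Wire [11,9]; then Wire [12,10]; then Dawn [13,11]; then Storm [15,13]; all 11 songs appear in both, in order, and the DP table's final entry dp[15][13] is also 11, so no common subsequence is longer.

11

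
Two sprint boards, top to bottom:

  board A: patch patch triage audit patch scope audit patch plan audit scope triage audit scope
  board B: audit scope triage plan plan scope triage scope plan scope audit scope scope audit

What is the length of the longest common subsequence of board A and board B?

7

Match audit at board A[4]=board B[1] → scope at board A[6]=board B[2] → plan at board A[9]=board B[5] → scope at board A[11]=board B[6] → triage at board A[12]=board B[7] → audit at board A[13]=board B[11] → scope at board A[14]=board B[13] — 7 tasks in the same relative order in both. dp[14][14] = 7 confirms this is the maximum.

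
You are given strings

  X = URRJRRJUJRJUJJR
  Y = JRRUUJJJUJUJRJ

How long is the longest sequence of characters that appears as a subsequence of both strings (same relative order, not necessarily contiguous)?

10

Taking J at X[4]=Y[1] → R at X[5]=Y[2] → R at X[6]=Y[3] → J at X[7]=Y[6] → J at X[9]=Y[7] → J at X[11]=Y[8] → U at X[12]=Y[9] → J at X[13]=Y[10] → J at X[14]=Y[12] → R at X[15]=Y[13] gives a common subsequence of length 10, and the DP table's final entry dp[15][14] is also 10, so no common subsequence is longer.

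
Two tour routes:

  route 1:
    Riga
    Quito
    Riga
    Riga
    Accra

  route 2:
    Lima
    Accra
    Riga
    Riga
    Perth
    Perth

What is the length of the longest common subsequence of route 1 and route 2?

2

Match Riga [1,3], Riga [3,4] — 2 stops in the same relative order in both. dp[5][6] = 2 confirms this is the maximum.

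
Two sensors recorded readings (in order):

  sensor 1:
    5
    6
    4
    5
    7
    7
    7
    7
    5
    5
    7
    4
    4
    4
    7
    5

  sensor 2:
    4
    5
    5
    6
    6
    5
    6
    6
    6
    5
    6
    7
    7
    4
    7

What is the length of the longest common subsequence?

7

Taking 5 [1,6], 6 [2,9], 5 [4,10], 7 [8,12], 7 [11,13], 4 [14,14], 7 [15,15] gives a common subsequence of length 7. Since dp[16][15] = 7, nothing longer is possible.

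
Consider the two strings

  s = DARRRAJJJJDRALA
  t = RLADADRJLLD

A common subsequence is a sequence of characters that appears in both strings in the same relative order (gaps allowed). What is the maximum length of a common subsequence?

5

Match D (s #1, t #4), A (s #2, t #5), R (s #5, t #7), J (s #7, t #8), D (s #11, t #11) — 5 characters in the same relative order in both. dp[15][11] = 5 confirms this is the maximum.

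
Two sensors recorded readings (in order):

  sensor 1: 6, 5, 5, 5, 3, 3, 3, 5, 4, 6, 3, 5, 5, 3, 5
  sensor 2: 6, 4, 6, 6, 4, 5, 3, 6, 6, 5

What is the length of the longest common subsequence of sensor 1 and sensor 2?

6

Let dp[i][j] be the LCS length of the first i values of sensor 1 and the first j values of sensor 2. dp[i][j] = dp[i-1][j-1]+1 when the i-th and j-th values match, else max(dp[i-1][j], dp[i][j-1]).
    ·  6  4  6  6  4  5  3  6  6  5
 ·  0  0  0  0  0  0  0  0  0  0  0
 6  0  1  1  1  1  1  1  1  1  1  1
 5  0  1  1  1  1  1  2  2  2  2  2
 5  0  1  1  1  1  1  2  2  2  2  3
 5  0  1  1  1  1  1  2  2  2  2  3
 3  0  1  1  1  1  1  2  3  3  3  3
 3  0  1  1  1  1  1  2  3  3  3  3
 3  0  1  1  1  1  1  2  3  3  3  3
 5  0  1  1  1  1  1  2  3  3  3  4
 4  0  1  2  2  2  2  2  3  3  3  4
 6  0  1  2  3  3  3  3  3  4  4  4
 3  0  1  2  3  3  3  3  4  4  4  4
 5  0  1  2  3  3  3  4  4  4  4  5
 5  0  1  2  3  3  3  4  4  4  4  5
 3  0  1  2  3  3  3  4  5  5  5  5
 5  0  1  2  3  3  3  4  5  5  5  6
dp[15][10] = 6. One LCS (by backtracking along matches): 6, 4, 6, 5, 3, 5.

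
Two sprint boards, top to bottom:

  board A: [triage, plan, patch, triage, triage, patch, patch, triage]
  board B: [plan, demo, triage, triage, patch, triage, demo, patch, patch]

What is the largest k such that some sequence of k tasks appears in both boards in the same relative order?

5

Match triage (board A #1, board B #4); then patch (board A #3, board B #5); then triage (board A #4, board B #6); then patch (board A #6, board B #8); then patch (board A #7, board B #9) — 5 tasks in the same relative order in both. The LCS DP gives dp[8][9] = 5, so this is optimal.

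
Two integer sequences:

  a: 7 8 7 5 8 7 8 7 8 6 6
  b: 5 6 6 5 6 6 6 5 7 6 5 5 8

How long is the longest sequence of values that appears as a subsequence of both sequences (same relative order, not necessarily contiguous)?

3

Match 7 at a[1]=b[9] → 5 at a[4]=b[12] → 8 at a[9]=b[13] — 3 values in the same relative order in both, and the DP table's final entry dp[11][13] is also 3, so no common subsequence is longer.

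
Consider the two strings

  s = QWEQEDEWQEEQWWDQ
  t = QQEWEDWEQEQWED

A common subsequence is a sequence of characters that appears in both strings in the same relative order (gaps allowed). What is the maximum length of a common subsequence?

One common subsequence of length 10: Q (s #1, t #2), W (s #2, t #4), E (s #5, t #5), D (s #6, t #6), E (s #7, t #8), Q (s #9, t #9), E (s #11, t #10), Q (s #12, t #11), W (s #13, t #12), D (s #15, t #14). The LCS DP gives dp[16][14] = 10, so this is optimal.

10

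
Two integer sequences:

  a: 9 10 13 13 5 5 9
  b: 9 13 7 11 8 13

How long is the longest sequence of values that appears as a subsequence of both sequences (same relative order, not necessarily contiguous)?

Let dp[i][j] be the LCS length of the first i values of a and the first j values of b. dp[i][j] = dp[i-1][j-1]+1 when the i-th and j-th values match, else max(dp[i-1][j], dp[i][j-1]).
    ·  9 13  7 11  8 13
 ·  0  0  0  0  0  0  0
 9  0  1  1  1  1  1  1
10  0  1  1  1  1  1  1
13  0  1  2  2  2  2  2
13  0  1  2  2  2  2  3
 5  0  1  2  2  2  2  3
 5  0  1  2  2  2  2  3
 9  0  1  2  2  2  2  3
dp[7][6] = 3. One LCS (by backtracking along matches): 9, 13, 13.

3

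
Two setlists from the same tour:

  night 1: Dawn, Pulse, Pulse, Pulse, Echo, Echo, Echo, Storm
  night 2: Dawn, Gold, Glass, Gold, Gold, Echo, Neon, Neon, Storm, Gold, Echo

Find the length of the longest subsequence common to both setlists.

3

Match Dawn (night 1 #1, night 2 #1); then Echo (night 1 #5, night 2 #6); then Echo (night 1 #7, night 2 #11) — 3 songs in the same relative order in both. Since dp[8][11] = 3, nothing longer is possible.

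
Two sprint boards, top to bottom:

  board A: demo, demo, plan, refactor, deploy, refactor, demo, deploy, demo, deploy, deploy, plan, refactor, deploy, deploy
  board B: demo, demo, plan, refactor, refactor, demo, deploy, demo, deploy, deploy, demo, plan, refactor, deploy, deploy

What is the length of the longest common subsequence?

Pick demo at board A[1]=board B[1] → demo at board A[2]=board B[2] → plan at board A[3]=board B[3] → refactor at board A[4]=board B[4] → refactor at board A[6]=board B[5] → demo at board A[7]=board B[6] → deploy at board A[8]=board B[7] → demo at board A[9]=board B[8] → deploy at board A[10]=board B[9] → deploy at board A[11]=board B[10] → plan at board A[12]=board B[12] → refactor at board A[13]=board B[13] → deploy at board A[14]=board B[14] → deploy at board A[15]=board B[15]; all 14 tasks appear in both, in order, and the DP table's final entry dp[15][15] is also 14, so no common subsequence is longer.

14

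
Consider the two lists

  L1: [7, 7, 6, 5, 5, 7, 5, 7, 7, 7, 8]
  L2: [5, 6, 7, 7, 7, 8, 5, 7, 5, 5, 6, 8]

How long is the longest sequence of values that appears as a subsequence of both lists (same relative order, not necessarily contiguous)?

Let dp[i][j] be the LCS length of the first i values of L1 and the first j values of L2. dp[i][j] = dp[i-1][j-1]+1 when the i-th and j-th values match, else max(dp[i-1][j], dp[i][j-1]).
    ·  5  6  7  7  7  8  5  7  5  5  6  8
 ·  0  0  0  0  0  0  0  0  0  0  0  0  0
 7  0  0  0  1  1  1  1  1  1  1  1  1  1
 7  0  0  0  1  2  2  2  2  2  2  2  2  2
 6  0  0  1  1  2  2  2  2  2  2  2  3  3
 5  0  1  1  1  2  2  2  3  3  3  3  3  3
 5  0  1  1  1  2  2  2  3  3  4  4  4  4
 7  0  1  1  2  2  3  3  3  4  4  4  4  4
 5  0  1  1  2  2  3  3  4  4  5  5  5  5
 7  0  1  1  2  3  3  3  4  5  5  5  5  5
 7  0  1  1  2  3  4  4  4  5  5  5  5  5
 7  0  1  1  2  3  4  4  4  5  5  5  5  5
 8  0  1  1  2  3  4  5  5  5  5  5  5  6
dp[11][12] = 6. One LCS (by backtracking along matches): 7, 7, 5, 5, 5, 8.

6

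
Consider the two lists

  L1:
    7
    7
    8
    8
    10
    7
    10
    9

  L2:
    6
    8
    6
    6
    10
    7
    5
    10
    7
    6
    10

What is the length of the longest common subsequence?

Pick 7 [1,6]; then 10 [5,8]; then 7 [6,9]; then 10 [7,11]; all 4 values appear in both, in order. dp[8][11] = 4 confirms this is the maximum.

4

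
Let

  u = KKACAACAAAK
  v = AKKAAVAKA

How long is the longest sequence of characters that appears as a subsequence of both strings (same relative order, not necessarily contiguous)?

6

Let dp[i][j] be the LCS length of the first i characters of u and the first j characters of v. dp[i][j] = dp[i-1][j-1]+1 when the i-th and j-th characters match, else max(dp[i-1][j], dp[i][j-1]).
    ·  A  K  K  A  A  V  A  K  A
 ·  0  0  0  0  0  0  0  0  0  0
 K  0  0  1  1  1  1  1  1  1  1
 K  0  0  1  2  2  2  2  2  2  2
 A  0  1  1  2  3  3  3  3  3  3
 C  0  1  1  2  3  3  3  3  3  3
 A  0  1  1  2  3  4  4  4  4  4
 A  0  1  1  2  3  4  4  5  5  5
 C  0  1  1  2  3  4  4  5  5  5
 A  0  1  1  2  3  4  4  5  5  6
 A  0  1  1  2  3  4  4  5  5  6
 A  0  1  1  2  3  4  4  5  5  6
 K  0  1  2  2  3  4  4  5  6  6
dp[11][9] = 6. One LCS (by backtracking along matches): KKAAAA.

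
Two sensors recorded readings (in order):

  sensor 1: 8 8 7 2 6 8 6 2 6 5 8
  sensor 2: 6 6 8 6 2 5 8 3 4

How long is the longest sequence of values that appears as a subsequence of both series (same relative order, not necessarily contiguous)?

Let dp[i][j] be the LCS length of the first i values of sensor 1 and the first j values of sensor 2. dp[i][j] = dp[i-1][j-1]+1 when the i-th and j-th values match, else max(dp[i-1][j], dp[i][j-1]).
    ·  6  6  8  6  2  5  8  3  4
 ·  0  0  0  0  0  0  0  0  0  0
 8  0  0  0  1  1  1  1  1  1  1
 8  0  0  0  1  1  1  1  2  2  2
 7  0  0  0  1  1  1  1  2  2  2
 2  0  0  0  1  1  2  2  2  2  2
 6  0  1  1  1  2  2  2  2  2  2
 8  0  1  1  2  2  2  2  3  3  3
 6  0  1  2  2  3  3  3  3  3  3
 2  0  1  2  2  3  4  4  4  4  4
 6  0  1  2  2  3  4  4  4  4  4
 5  0  1  2  2  3  4  5  5  5  5
 8  0  1  2  3  3  4  5  6  6  6
dp[11][9] = 6. One LCS (by backtracking along matches): 6, 8, 6, 2, 5, 8.

6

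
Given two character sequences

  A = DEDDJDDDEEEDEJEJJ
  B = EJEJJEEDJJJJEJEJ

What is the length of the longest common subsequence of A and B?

10

Taking E (A #2, B #1) → J (A #5, B #2) → E (A #9, B #3) → E (A #10, B #6) → E (A #11, B #7) → D (A #12, B #8) → E (A #13, B #13) → J (A #14, B #14) → E (A #15, B #15) → J (A #17, B #16) gives a common subsequence of length 10. dp[17][16] = 10 confirms this is the maximum.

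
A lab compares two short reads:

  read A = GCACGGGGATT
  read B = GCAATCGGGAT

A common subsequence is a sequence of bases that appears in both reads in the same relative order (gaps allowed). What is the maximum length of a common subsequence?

Let dp[i][j] be the LCS length of the first i bases of read A and the first j bases of read B. dp[i][j] = dp[i-1][j-1]+1 when the i-th and j-th bases match, else max(dp[i-1][j], dp[i][j-1]).
    ·  G  C  A  A  T  C  G  G  G  A  T
 ·  0  0  0  0  0  0  0  0  0  0  0  0
 G  0  1  1  1  1  1  1  1  1  1  1  1
 C  0  1  2  2  2  2  2  2  2  2  2  2
 A  0  1  2  3  3  3  3  3  3  3  3  3
 C  0  1  2  3  3  3  4  4  4  4  4  4
 G  0  1  2  3  3  3  4  5  5  5  5  5
 G  0  1  2  3  3  3  4  5  6  6  6  6
 G  0  1  2  3  3  3  4  5  6  7  7  7
 G  0  1  2  3  3  3  4  5  6  7  7  7
 A  0  1  2  3  4  4  4  5  6  7  8  8
 T  0  1  2  3  4  5  5  5  6  7  8  9
 T  0  1  2  3  4  5  5  5  6  7  8  9
dp[11][11] = 9. One LCS (by backtracking along matches): GCACGGGAT.

9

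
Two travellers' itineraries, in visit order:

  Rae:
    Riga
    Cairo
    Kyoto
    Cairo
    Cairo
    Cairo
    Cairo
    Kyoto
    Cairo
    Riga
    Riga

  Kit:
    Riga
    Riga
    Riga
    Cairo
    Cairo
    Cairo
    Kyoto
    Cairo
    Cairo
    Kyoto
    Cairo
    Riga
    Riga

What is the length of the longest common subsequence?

10

Match Riga at Rae[1]=Kit[3], Cairo at Rae[2]=Kit[4], Cairo at Rae[4]=Kit[5], Cairo at Rae[5]=Kit[6], Cairo at Rae[6]=Kit[8], Cairo at Rae[7]=Kit[9], Kyoto at Rae[8]=Kit[10], Cairo at Rae[9]=Kit[11], Riga at Rae[10]=Kit[12], Riga at Rae[11]=Kit[13] — 10 stops in the same relative order in both, and the DP table's final entry dp[11][13] is also 10, so no common subsequence is longer.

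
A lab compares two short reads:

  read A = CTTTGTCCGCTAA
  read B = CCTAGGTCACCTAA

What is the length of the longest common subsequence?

10

Taking C (read A #1, read B #2), T (read A #2, read B #3), G (read A #5, read B #6), T (read A #6, read B #7), C (read A #7, read B #8), C (read A #8, read B #10), C (read A #10, read B #11), T (read A #11, read B #12), A (read A #12, read B #13), A (read A #13, read B #14) gives a common subsequence of length 10, and the DP table's final entry dp[13][14] is also 10, so no common subsequence is longer.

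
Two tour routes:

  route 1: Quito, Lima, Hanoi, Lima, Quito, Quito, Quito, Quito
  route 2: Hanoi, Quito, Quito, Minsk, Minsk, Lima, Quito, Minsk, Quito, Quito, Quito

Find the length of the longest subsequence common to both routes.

One common subsequence of length 6: Quito at route 1[1]=route 2[3], Lima at route 1[4]=route 2[6], Quito at route 1[5]=route 2[7], Quito at route 1[6]=route 2[9], Quito at route 1[7]=route 2[10], Quito at route 1[8]=route 2[11]. dp[8][11] = 6 confirms this is the maximum.

6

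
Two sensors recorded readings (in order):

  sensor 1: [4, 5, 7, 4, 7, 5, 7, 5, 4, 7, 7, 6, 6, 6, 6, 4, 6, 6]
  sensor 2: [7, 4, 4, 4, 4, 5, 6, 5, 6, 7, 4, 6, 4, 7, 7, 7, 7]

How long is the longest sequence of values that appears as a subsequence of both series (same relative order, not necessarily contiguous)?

One common subsequence of length 8: 4 (sensor 1 #1, sensor 2 #5); then 5 (sensor 1 #2, sensor 2 #8); then 7 (sensor 1 #3, sensor 2 #10); then 4 (sensor 1 #4, sensor 2 #13); then 7 (sensor 1 #5, sensor 2 #14); then 7 (sensor 1 #7, sensor 2 #15); then 7 (sensor 1 #10, sensor 2 #16); then 7 (sensor 1 #11, sensor 2 #17), and the DP table's final entry dp[18][17] is also 8, so no common subsequence is longer.

8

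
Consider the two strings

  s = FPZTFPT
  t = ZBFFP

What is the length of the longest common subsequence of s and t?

3

Let dp[i][j] be the LCS length of the first i characters of s and the first j characters of t. dp[i][j] = dp[i-1][j-1]+1 when the i-th and j-th characters match, else max(dp[i-1][j], dp[i][j-1]).
    ·  Z  B  F  F  P
 ·  0  0  0  0  0  0
 F  0  0  0  1  1  1
 P  0  0  0  1  1  2
 Z  0  1  1  1  1  2
 T  0  1  1  1  1  2
 F  0  1  1  2  2  2
 P  0  1  1  2  2  3
 T  0  1  1  2  2  3
dp[7][5] = 3. One LCS (by backtracking along matches): FFP.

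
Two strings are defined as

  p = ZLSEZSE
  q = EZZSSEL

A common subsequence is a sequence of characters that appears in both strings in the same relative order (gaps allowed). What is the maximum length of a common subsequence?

4

Let dp[i][j] be the LCS length of the first i characters of p and the first j characters of q. dp[i][j] = dp[i-1][j-1]+1 when the i-th and j-th characters match, else max(dp[i-1][j], dp[i][j-1]).
    ·  E  Z  Z  S  S  E  L
 ·  0  0  0  0  0  0  0  0
 Z  0  0  1  1  1  1  1  1
 L  0  0  1  1  1  1  1  2
 S  0  0  1  1  2  2  2  2
 E  0  1  1  1  2  2  3  3
 Z  0  1  2  2  2  2  3  3
 S  0  1  2  2  3  3  3  3
 E  0  1  2  2  3  3  4  4
dp[7][7] = 4. One LCS (by backtracking along matches): ZSSE.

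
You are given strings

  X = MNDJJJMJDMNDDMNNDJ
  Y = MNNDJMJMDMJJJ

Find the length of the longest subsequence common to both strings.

10

Taking M [1,1] → N [2,3] → D [3,4] → J [6,5] → M [7,6] → J [8,7] → M [10,8] → D [13,9] → M [14,10] → J [18,13] gives a common subsequence of length 10. Since dp[18][13] = 10, nothing longer is possible.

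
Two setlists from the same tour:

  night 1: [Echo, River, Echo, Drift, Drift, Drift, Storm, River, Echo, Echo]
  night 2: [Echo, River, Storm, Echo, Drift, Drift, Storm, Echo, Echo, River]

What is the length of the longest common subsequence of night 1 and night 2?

Match Echo [1,1]; then River [2,2]; then Echo [3,4]; then Drift [5,5]; then Drift [6,6]; then Storm [7,7]; then Echo [9,8]; then Echo [10,9] — 8 songs in the same relative order in both. The LCS DP gives dp[10][10] = 8, so this is optimal.

8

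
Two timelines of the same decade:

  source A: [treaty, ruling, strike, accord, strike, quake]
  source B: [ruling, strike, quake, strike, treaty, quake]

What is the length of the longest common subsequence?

4

Taking ruling (source A #2, source B #1); then strike (source A #3, source B #2); then strike (source A #5, source B #4); then quake (source A #6, source B #6) gives a common subsequence of length 4. dp[6][6] = 4 confirms this is the maximum.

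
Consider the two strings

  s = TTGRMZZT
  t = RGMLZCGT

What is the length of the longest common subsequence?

Match G at s[3]=t[2], then M at s[5]=t[3], then Z at s[6]=t[5], then T at s[8]=t[8] — 4 characters in the same relative order in both, and the DP table's final entry dp[8][8] is also 4, so no common subsequence is longer.

4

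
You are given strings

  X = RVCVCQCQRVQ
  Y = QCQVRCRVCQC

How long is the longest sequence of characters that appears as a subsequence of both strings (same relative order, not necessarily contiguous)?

Let dp[i][j] be the LCS length of the first i characters of X and the first j characters of Y. dp[i][j] = dp[i-1][j-1]+1 when the i-th and j-th characters match, else max(dp[i-1][j], dp[i][j-1]).
    ·  Q  C  Q  V  R  C  R  V  C  Q  C
 ·  0  0  0  0  0  0  0  0  0  0  0  0
 R  0  0  0  0  0  1  1  1  1  1  1  1
 V  0  0  0  0  1  1  1  1  2  2  2  2
 C  0  0  1  1  1  1  2  2  2  3  3  3
 V  0  0  1  1  2  2  2  2  3  3  3  3
 C  0  0  1  1  2  2  3  3  3  4  4  4
 Q  0  1  1  2  2  2  3  3  3  4  5  5
 C  0  1  2  2  2  2  3  3  3  4  5  6
 Q  0  1  2  3  3  3  3  3  3  4  5  6
 R  0  1  2  3  3  4  4  4  4  4  5  6
 V  0  1  2  3  4  4  4  4  5  5  5  6
 Q  0  1  2  3  4  4  4  4  5  5  6  6
dp[11][11] = 6. One LCS (by backtracking along matches): RCVCQC.

6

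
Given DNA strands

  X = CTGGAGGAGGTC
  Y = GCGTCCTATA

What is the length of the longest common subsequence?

Pick C (X #1, Y #6), then T (X #2, Y #7), then A (X #5, Y #8), then A (X #8, Y #10); all 4 bases appear in both, in order. The LCS DP gives dp[12][10] = 4, so this is optimal.

4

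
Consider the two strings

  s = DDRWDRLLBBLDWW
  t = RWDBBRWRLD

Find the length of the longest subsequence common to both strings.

7

Let dp[i][j] be the LCS length of the first i characters of s and the first j characters of t. dp[i][j] = dp[i-1][j-1]+1 when the i-th and j-th characters match, else max(dp[i-1][j], dp[i][j-1]).
    ·  R  W  D  B  B  R  W  R  L  D
 ·  0  0  0  0  0  0  0  0  0  0  0
 D  0  0  0  1  1  1  1  1  1  1  1
 D  0  0  0  1  1  1  1  1  1  1  2
 R  0  1  1  1  1  1  2  2  2  2  2
 W  0  1  2  2  2  2  2  3  3  3  3
 D  0  1  2  3  3  3  3  3  3  3  4
 R  0  1  2  3  3  3  4  4  4  4  4
 L  0  1  2  3  3  3  4  4  4  5  5
 L  0  1  2  3  3  3  4  4  4  5  5
 B  0  1  2  3  4  4  4  4  4  5  5
 B  0  1  2  3  4  5  5  5  5  5  5
 L  0  1  2  3  4  5  5  5  5  6  6
 D  0  1  2  3  4  5  5  5  5  6  7
 W  0  1  2  3  4  5  5  6  6  6  7
 W  0  1  2  3  4  5  5  6  6  6  7
dp[14][10] = 7. One LCS (by backtracking along matches): RWDBBLD.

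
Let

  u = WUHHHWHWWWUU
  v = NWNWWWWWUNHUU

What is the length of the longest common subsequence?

Match W (u #1, v #4); then W (u #6, v #5); then W (u #8, v #6); then W (u #9, v #7); then W (u #10, v #8); then U (u #11, v #12); then U (u #12, v #13) — 7 characters in the same relative order in both. Since dp[12][13] = 7, nothing longer is possible.

7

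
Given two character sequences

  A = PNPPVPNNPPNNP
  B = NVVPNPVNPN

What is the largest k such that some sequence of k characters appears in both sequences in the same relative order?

Taking P [1,4]; then N [2,5]; then P [4,6]; then V [5,7]; then N [8,8]; then P [10,9]; then N [12,10] gives a common subsequence of length 7. dp[13][10] = 7 confirms this is the maximum.

7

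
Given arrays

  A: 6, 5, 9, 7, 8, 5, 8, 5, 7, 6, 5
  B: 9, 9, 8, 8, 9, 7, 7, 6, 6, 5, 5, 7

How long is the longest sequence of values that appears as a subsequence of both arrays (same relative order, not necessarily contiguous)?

Let dp[i][j] be the LCS length of the first i values of A and the first j values of B. dp[i][j] = dp[i-1][j-1]+1 when the i-th and j-th values match, else max(dp[i-1][j], dp[i][j-1]).
    ·  9  9  8  8  9  7  7  6  6  5  5  7
 ·  0  0  0  0  0  0  0  0  0  0  0  0  0
 6  0  0  0  0  0  0  0  0  1  1  1  1  1
 5  0  0  0  0  0  0  0  0  1  1  2  2  2
 9  0  1  1  1  1  1  1  1  1  1  2  2  2
 7  0  1  1  1  1  1  2  2  2  2  2  2  3
 8  0  1  1  2  2  2  2  2  2  2  2  2  3
 5  0  1  1  2  2  2  2  2  2  2  3  3  3
 8  0  1  1  2  3  3  3  3  3  3  3  3  3
 5  0  1  1  2  3  3  3  3  3  3  4  4  4
 7  0  1  1  2  3  3  4  4  4  4  4  4  5
 6  0  1  1  2  3  3  4  4  5  5  5  5  5
 5  0  1  1  2  3  3  4  4  5  5  6  6  6
dp[11][12] = 6. One LCS (by backtracking along matches): 9, 8, 8, 7, 6, 5.

6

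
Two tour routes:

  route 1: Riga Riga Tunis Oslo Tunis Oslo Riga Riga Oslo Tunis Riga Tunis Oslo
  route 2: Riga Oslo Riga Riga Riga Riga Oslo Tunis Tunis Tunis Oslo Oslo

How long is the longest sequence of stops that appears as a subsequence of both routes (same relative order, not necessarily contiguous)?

8

Taking Riga [1,3], then Riga [2,4], then Riga [7,5], then Riga [8,6], then Oslo [9,7], then Tunis [10,9], then Tunis [12,10], then Oslo [13,12] gives a common subsequence of length 8, and the DP table's final entry dp[13][12] is also 8, so no common subsequence is longer.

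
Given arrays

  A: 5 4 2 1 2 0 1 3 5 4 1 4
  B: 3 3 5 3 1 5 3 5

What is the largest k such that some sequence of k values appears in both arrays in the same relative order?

Let dp[i][j] be the LCS length of the first i values of A and the first j values of B. dp[i][j] = dp[i-1][j-1]+1 when the i-th and j-th values match, else max(dp[i-1][j], dp[i][j-1]).
    ·  3  3  5  3  1  5  3  5
 ·  0  0  0  0  0  0  0  0  0
 5  0  0  0  1  1  1  1  1  1
 4  0  0  0  1  1  1  1  1  1
 2  0  0  0  1  1  1  1  1  1
 1  0  0  0  1  1  2  2  2  2
 2  0  0  0  1  1  2  2  2  2
 0  0  0  0  1  1  2  2  2  2
 1  0  0  0  1  1  2  2  2  2
 3  0  1  1  1  2  2  2  3  3
 5  0  1  1  2  2  2  3  3  4
 4  0  1  1  2  2  2  3  3  4
 1  0  1  1  2  2  3  3  3  4
 4  0  1  1  2  2  3  3  3  4
dp[12][8] = 4. One LCS (by backtracking along matches): 5, 1, 3, 5.

4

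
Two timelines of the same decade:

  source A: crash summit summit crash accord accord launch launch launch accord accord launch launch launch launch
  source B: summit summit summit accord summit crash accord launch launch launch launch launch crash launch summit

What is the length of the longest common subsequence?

10

Match summit [2,3], summit [3,5], crash [4,6], accord [6,7], launch [7,8], launch [8,9], launch [9,10], launch [12,11], launch [13,12], launch [14,14] — 10 events in the same relative order in both. The LCS DP gives dp[15][15] = 10, so this is optimal.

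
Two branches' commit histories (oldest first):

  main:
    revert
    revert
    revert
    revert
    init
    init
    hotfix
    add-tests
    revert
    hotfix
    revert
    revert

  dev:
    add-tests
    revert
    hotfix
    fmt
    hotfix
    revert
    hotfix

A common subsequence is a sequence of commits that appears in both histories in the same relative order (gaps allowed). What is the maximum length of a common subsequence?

4

One common subsequence of length 4: revert at main[1]=dev[2], hotfix at main[7]=dev[5], revert at main[9]=dev[6], hotfix at main[10]=dev[7]. The LCS DP gives dp[12][7] = 4, so this is optimal.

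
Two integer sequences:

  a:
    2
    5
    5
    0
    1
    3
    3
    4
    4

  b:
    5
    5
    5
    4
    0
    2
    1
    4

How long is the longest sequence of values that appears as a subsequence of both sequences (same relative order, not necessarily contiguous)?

5

Pick 5 [2,2]; then 5 [3,3]; then 0 [4,5]; then 1 [5,7]; then 4 [9,8]; all 5 values appear in both, in order, and the DP table's final entry dp[9][8] is also 5, so no common subsequence is longer.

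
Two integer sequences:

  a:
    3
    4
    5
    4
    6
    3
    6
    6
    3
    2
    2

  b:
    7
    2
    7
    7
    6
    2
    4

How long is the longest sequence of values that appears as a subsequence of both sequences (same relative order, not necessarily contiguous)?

Let dp[i][j] be the LCS length of the first i values of a and the first j values of b. dp[i][j] = dp[i-1][j-1]+1 when the i-th and j-th values match, else max(dp[i-1][j], dp[i][j-1]).
    ·  7  2  7  7  6  2  4
 ·  0  0  0  0  0  0  0  0
 3  0  0  0  0  0  0  0  0
 4  0  0  0  0  0  0  0  1
 5  0  0  0  0  0  0  0  1
 4  0  0  0  0  0  0  0  1
 6  0  0  0  0  0  1  1  1
 3  0  0  0  0  0  1  1  1
 6  0  0  0  0  0  1  1  1
 6  0  0  0  0  0  1  1  1
 3  0  0  0  0  0  1  1  1
 2  0  0  1  1  1  1  2  2
 2  0  0  1  1  1  1  2  2
dp[11][7] = 2. One LCS (by backtracking along matches): 6, 2.

2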